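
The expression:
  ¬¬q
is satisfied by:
  {q: True}


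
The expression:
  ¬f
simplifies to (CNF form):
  ¬f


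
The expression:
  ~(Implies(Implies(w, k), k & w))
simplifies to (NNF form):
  ~w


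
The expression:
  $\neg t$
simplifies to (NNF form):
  $\neg t$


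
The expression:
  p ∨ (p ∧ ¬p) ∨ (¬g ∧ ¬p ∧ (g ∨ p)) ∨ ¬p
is always true.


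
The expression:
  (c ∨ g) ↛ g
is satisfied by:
  {c: True, g: False}


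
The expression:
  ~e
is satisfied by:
  {e: False}


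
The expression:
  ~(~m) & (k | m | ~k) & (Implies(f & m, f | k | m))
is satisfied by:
  {m: True}


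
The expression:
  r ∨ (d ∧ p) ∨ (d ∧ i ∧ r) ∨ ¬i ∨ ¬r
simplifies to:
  True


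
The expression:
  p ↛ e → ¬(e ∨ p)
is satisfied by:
  {e: True, p: False}
  {p: False, e: False}
  {p: True, e: True}


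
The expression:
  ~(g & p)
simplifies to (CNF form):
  ~g | ~p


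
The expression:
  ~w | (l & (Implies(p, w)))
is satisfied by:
  {l: True, w: False}
  {w: False, l: False}
  {w: True, l: True}


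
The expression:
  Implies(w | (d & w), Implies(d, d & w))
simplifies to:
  True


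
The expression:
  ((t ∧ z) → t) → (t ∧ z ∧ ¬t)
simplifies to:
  False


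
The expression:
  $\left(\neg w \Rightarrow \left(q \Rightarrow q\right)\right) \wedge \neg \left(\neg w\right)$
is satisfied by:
  {w: True}


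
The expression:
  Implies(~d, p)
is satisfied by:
  {d: True, p: True}
  {d: True, p: False}
  {p: True, d: False}


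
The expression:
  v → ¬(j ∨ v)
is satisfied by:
  {v: False}


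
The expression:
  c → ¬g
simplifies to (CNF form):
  ¬c ∨ ¬g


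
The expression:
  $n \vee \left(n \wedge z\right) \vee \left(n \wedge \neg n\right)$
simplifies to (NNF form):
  $n$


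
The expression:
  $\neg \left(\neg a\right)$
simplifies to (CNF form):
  $a$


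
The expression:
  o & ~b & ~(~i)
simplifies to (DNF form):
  i & o & ~b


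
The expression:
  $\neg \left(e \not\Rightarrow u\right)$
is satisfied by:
  {u: True, e: False}
  {e: False, u: False}
  {e: True, u: True}


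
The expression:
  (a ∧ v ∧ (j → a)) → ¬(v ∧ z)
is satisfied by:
  {v: False, z: False, a: False}
  {a: True, v: False, z: False}
  {z: True, v: False, a: False}
  {a: True, z: True, v: False}
  {v: True, a: False, z: False}
  {a: True, v: True, z: False}
  {z: True, v: True, a: False}


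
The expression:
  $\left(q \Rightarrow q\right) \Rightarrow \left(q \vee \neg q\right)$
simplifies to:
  $\text{True}$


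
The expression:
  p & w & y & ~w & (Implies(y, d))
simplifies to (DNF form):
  False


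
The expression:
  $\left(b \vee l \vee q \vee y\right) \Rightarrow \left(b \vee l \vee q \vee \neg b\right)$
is always true.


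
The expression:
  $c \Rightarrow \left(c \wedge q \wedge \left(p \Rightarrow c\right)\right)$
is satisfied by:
  {q: True, c: False}
  {c: False, q: False}
  {c: True, q: True}


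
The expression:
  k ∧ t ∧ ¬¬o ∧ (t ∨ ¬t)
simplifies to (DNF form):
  k ∧ o ∧ t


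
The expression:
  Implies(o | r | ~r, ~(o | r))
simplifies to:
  ~o & ~r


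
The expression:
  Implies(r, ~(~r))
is always true.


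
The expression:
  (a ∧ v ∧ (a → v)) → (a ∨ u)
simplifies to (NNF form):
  True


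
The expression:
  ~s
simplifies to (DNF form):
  ~s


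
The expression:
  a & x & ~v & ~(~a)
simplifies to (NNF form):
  a & x & ~v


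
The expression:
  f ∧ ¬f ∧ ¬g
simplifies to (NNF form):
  False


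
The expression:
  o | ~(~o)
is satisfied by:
  {o: True}


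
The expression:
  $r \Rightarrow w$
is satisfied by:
  {w: True, r: False}
  {r: False, w: False}
  {r: True, w: True}


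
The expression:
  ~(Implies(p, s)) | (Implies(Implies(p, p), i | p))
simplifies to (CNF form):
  i | p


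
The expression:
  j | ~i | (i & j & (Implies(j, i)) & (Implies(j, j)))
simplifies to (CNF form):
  j | ~i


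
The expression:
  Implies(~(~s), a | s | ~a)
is always true.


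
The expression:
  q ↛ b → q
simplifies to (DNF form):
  True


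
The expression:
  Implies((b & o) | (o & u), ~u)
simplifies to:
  ~o | ~u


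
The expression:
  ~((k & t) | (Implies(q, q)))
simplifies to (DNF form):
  False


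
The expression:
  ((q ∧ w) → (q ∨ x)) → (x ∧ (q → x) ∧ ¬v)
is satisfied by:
  {x: True, v: False}


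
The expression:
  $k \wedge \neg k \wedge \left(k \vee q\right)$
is never true.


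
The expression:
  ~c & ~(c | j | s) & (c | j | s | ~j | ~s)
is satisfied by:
  {c: False, j: False, s: False}


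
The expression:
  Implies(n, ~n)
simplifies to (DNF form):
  ~n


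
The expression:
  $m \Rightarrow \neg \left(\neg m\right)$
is always true.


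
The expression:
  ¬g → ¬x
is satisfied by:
  {g: True, x: False}
  {x: False, g: False}
  {x: True, g: True}


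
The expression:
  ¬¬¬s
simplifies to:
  ¬s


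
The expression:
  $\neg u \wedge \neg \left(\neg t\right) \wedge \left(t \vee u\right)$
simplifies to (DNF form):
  $t \wedge \neg u$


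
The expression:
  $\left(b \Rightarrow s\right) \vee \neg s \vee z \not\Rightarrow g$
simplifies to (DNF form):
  $\text{True}$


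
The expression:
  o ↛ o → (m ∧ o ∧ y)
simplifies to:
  True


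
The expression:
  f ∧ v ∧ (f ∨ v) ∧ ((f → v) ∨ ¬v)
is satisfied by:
  {f: True, v: True}


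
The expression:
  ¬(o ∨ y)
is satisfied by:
  {y: False, o: False}


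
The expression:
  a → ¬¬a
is always true.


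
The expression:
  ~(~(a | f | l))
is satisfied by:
  {a: True, l: True, f: True}
  {a: True, l: True, f: False}
  {a: True, f: True, l: False}
  {a: True, f: False, l: False}
  {l: True, f: True, a: False}
  {l: True, f: False, a: False}
  {f: True, l: False, a: False}


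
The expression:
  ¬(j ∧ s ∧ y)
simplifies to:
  ¬j ∨ ¬s ∨ ¬y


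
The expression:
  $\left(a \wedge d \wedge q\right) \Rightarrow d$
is always true.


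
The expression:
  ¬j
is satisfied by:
  {j: False}


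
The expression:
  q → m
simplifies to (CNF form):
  m ∨ ¬q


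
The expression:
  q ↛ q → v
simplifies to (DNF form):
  True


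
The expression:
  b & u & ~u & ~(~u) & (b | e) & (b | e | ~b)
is never true.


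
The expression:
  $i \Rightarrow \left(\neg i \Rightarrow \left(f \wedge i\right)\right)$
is always true.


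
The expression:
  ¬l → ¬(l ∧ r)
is always true.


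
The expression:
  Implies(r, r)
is always true.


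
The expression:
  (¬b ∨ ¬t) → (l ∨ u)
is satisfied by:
  {t: True, l: True, u: True, b: True}
  {t: True, l: True, u: True, b: False}
  {l: True, u: True, b: True, t: False}
  {l: True, u: True, b: False, t: False}
  {t: True, l: True, b: True, u: False}
  {t: True, l: True, b: False, u: False}
  {l: True, b: True, u: False, t: False}
  {l: True, b: False, u: False, t: False}
  {t: True, u: True, b: True, l: False}
  {t: True, u: True, b: False, l: False}
  {u: True, b: True, l: False, t: False}
  {u: True, l: False, b: False, t: False}
  {t: True, b: True, l: False, u: False}


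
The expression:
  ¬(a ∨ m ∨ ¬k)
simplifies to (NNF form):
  k ∧ ¬a ∧ ¬m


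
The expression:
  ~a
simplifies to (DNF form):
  ~a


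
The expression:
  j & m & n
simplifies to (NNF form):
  j & m & n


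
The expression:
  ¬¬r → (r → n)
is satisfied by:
  {n: True, r: False}
  {r: False, n: False}
  {r: True, n: True}


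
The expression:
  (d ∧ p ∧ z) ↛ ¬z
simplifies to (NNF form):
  d ∧ p ∧ z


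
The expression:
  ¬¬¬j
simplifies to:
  ¬j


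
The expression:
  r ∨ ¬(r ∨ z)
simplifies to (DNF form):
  r ∨ ¬z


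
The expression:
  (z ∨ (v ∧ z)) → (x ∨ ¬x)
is always true.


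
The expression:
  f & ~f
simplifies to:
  False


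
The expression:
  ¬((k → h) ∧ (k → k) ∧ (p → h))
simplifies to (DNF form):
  (k ∧ ¬h) ∨ (p ∧ ¬h)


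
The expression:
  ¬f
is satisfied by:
  {f: False}


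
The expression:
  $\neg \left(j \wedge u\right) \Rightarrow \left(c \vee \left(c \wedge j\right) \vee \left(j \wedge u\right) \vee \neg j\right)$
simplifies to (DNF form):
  $c \vee u \vee \neg j$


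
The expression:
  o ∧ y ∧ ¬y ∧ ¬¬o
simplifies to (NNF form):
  False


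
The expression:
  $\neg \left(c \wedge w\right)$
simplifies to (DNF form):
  $\neg c \vee \neg w$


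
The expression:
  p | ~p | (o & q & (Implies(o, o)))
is always true.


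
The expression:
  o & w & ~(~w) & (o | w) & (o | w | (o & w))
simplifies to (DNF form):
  o & w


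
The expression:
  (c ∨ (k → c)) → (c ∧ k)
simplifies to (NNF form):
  k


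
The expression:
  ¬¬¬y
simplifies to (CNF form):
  ¬y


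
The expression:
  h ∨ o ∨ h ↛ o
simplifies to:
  h ∨ o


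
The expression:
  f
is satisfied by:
  {f: True}


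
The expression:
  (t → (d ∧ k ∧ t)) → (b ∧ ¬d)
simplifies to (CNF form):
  (b ∨ t) ∧ (t ∨ ¬d) ∧ (¬d ∨ ¬k) ∧ (b ∨ t ∨ ¬d) ∧ (b ∨ t ∨ ¬k) ∧ (b ∨ ¬d ∨ ¬k) ∧ (t ∨ ¬d ∨ ¬k)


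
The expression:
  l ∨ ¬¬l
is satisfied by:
  {l: True}


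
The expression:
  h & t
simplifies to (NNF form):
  h & t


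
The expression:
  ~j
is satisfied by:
  {j: False}


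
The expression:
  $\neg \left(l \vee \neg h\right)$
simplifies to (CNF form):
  $h \wedge \neg l$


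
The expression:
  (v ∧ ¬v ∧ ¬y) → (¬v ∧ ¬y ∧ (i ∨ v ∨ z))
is always true.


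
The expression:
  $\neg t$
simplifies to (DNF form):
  $\neg t$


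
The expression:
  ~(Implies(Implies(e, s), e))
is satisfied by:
  {e: False}


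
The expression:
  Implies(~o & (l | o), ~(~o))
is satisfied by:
  {o: True, l: False}
  {l: False, o: False}
  {l: True, o: True}


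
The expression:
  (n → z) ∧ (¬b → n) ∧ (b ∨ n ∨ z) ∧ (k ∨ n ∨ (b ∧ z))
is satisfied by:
  {z: True, b: True, k: True, n: False}
  {z: True, b: True, k: False, n: False}
  {n: True, z: True, b: True, k: True}
  {n: True, z: True, b: True, k: False}
  {n: True, z: True, k: True, b: False}
  {n: True, z: True, k: False, b: False}
  {b: True, k: True, n: False, z: False}


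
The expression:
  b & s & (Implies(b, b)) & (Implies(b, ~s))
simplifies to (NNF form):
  False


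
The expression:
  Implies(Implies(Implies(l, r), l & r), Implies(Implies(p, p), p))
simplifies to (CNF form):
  p | ~l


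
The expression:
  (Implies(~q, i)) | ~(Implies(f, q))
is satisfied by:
  {i: True, q: True, f: True}
  {i: True, q: True, f: False}
  {i: True, f: True, q: False}
  {i: True, f: False, q: False}
  {q: True, f: True, i: False}
  {q: True, f: False, i: False}
  {f: True, q: False, i: False}


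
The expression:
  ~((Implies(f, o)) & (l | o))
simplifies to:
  ~o & (f | ~l)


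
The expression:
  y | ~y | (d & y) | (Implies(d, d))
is always true.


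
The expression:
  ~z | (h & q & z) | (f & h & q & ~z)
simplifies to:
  ~z | (h & q)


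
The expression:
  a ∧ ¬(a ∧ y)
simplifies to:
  a ∧ ¬y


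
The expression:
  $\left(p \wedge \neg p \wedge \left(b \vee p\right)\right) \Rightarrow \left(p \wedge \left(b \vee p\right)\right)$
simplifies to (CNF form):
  $\text{True}$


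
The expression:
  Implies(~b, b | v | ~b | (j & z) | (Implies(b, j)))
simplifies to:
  True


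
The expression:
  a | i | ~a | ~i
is always true.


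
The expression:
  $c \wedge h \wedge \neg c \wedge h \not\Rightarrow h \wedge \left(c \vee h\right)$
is never true.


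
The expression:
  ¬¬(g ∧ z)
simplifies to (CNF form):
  g ∧ z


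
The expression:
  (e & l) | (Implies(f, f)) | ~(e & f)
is always true.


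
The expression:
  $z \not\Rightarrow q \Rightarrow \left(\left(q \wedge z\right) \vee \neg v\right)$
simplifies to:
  $q \vee \neg v \vee \neg z$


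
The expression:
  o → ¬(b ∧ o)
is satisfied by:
  {o: False, b: False}
  {b: True, o: False}
  {o: True, b: False}


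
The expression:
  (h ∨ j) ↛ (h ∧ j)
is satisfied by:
  {h: True, j: False}
  {j: True, h: False}


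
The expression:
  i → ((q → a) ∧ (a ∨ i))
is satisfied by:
  {a: True, q: False, i: False}
  {q: False, i: False, a: False}
  {a: True, i: True, q: False}
  {i: True, q: False, a: False}
  {a: True, q: True, i: False}
  {q: True, a: False, i: False}
  {a: True, i: True, q: True}


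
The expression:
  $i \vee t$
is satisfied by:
  {i: True, t: True}
  {i: True, t: False}
  {t: True, i: False}


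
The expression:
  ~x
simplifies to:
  ~x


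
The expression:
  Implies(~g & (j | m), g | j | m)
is always true.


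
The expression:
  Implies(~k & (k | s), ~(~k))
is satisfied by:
  {k: True, s: False}
  {s: False, k: False}
  {s: True, k: True}


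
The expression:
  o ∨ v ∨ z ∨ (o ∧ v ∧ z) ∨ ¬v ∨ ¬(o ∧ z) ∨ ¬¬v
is always true.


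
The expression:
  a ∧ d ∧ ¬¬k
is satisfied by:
  {a: True, d: True, k: True}


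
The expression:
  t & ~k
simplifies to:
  t & ~k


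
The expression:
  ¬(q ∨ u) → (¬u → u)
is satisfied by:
  {q: True, u: True}
  {q: True, u: False}
  {u: True, q: False}


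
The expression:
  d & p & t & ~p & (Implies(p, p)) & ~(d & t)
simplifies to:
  False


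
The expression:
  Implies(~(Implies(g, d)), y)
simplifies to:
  d | y | ~g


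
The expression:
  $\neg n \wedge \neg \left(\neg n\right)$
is never true.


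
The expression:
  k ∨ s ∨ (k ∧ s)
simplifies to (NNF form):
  k ∨ s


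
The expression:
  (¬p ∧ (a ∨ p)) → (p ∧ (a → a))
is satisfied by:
  {p: True, a: False}
  {a: False, p: False}
  {a: True, p: True}


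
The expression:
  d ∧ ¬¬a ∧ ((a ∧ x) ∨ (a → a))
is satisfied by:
  {a: True, d: True}


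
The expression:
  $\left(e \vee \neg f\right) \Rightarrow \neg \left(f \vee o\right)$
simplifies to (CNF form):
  $\left(f \vee \neg f\right) \wedge \left(f \vee \neg o\right) \wedge \left(\neg e \vee \neg f\right) \wedge \left(\neg e \vee \neg o\right)$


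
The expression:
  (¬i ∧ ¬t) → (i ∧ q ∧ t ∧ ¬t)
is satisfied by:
  {i: True, t: True}
  {i: True, t: False}
  {t: True, i: False}


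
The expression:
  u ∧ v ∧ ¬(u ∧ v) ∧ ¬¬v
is never true.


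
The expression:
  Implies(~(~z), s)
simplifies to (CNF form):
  s | ~z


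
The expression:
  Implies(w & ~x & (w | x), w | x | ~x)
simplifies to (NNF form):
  True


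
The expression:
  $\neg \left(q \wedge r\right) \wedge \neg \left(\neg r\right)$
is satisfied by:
  {r: True, q: False}


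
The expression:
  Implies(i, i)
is always true.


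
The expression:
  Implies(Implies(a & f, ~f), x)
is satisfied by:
  {a: True, x: True, f: True}
  {a: True, x: True, f: False}
  {x: True, f: True, a: False}
  {x: True, f: False, a: False}
  {a: True, f: True, x: False}


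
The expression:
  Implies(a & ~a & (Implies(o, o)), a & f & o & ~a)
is always true.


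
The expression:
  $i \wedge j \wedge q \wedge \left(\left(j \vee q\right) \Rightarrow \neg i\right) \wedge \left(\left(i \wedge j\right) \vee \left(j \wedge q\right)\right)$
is never true.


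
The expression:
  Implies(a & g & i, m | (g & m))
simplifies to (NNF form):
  m | ~a | ~g | ~i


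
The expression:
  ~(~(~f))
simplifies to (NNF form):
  ~f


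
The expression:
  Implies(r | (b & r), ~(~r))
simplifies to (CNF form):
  True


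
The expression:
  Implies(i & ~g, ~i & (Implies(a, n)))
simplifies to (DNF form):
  g | ~i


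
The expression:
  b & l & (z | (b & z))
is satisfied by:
  {z: True, b: True, l: True}


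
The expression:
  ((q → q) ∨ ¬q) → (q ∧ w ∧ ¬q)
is never true.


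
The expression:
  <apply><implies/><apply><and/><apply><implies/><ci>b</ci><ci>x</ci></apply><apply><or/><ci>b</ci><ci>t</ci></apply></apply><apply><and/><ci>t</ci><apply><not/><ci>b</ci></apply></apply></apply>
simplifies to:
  <apply><or/><apply><not/><ci>b</ci></apply><apply><not/><ci>x</ci></apply></apply>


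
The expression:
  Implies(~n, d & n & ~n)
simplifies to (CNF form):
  n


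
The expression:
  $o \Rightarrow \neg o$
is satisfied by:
  {o: False}


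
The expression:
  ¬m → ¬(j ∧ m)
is always true.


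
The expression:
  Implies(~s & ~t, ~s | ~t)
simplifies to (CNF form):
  True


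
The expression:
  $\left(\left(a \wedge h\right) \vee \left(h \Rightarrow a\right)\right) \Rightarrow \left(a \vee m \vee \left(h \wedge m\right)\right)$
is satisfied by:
  {a: True, m: True, h: True}
  {a: True, m: True, h: False}
  {a: True, h: True, m: False}
  {a: True, h: False, m: False}
  {m: True, h: True, a: False}
  {m: True, h: False, a: False}
  {h: True, m: False, a: False}


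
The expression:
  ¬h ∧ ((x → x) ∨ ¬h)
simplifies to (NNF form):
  ¬h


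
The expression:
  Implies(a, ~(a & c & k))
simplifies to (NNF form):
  ~a | ~c | ~k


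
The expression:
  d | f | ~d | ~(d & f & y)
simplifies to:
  True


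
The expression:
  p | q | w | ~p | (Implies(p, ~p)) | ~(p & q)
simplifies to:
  True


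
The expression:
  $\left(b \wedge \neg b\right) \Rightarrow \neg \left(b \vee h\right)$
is always true.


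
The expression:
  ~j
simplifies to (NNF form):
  ~j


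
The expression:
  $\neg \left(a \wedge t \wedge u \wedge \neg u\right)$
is always true.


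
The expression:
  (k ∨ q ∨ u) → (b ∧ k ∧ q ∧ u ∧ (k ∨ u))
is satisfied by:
  {b: True, k: False, u: False, q: False}
  {q: False, k: False, b: False, u: False}
  {q: True, u: True, b: True, k: True}


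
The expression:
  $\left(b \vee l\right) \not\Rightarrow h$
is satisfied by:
  {b: True, l: True, h: False}
  {b: True, h: False, l: False}
  {l: True, h: False, b: False}


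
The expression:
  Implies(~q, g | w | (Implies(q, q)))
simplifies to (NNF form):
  True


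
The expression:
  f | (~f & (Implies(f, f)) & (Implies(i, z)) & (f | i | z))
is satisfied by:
  {z: True, f: True}
  {z: True, f: False}
  {f: True, z: False}


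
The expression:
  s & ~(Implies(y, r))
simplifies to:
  s & y & ~r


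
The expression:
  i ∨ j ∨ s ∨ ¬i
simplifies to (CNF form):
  True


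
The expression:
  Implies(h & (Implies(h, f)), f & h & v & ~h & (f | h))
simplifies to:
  ~f | ~h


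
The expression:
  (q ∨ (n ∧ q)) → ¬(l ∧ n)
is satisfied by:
  {l: False, q: False, n: False}
  {n: True, l: False, q: False}
  {q: True, l: False, n: False}
  {n: True, q: True, l: False}
  {l: True, n: False, q: False}
  {n: True, l: True, q: False}
  {q: True, l: True, n: False}


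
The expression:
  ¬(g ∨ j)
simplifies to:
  ¬g ∧ ¬j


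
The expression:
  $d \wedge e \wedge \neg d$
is never true.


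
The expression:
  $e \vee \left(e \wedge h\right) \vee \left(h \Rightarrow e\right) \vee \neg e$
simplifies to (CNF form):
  $\text{True}$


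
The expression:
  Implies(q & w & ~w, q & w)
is always true.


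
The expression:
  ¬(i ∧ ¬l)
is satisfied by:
  {l: True, i: False}
  {i: False, l: False}
  {i: True, l: True}


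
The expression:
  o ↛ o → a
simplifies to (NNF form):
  True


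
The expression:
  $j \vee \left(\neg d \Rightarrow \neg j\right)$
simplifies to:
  $\text{True}$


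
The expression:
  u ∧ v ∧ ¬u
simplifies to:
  False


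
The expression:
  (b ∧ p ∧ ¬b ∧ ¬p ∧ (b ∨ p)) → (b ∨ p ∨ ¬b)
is always true.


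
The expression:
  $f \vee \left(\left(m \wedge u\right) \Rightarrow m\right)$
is always true.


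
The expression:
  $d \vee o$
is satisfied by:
  {d: True, o: True}
  {d: True, o: False}
  {o: True, d: False}


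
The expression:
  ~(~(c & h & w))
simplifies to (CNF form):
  c & h & w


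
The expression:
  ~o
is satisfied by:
  {o: False}


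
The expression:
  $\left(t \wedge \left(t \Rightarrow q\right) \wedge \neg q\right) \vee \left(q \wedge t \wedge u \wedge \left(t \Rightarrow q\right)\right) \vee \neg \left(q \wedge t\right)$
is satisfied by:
  {u: True, t: False, q: False}
  {u: False, t: False, q: False}
  {q: True, u: True, t: False}
  {q: True, u: False, t: False}
  {t: True, u: True, q: False}
  {t: True, u: False, q: False}
  {t: True, q: True, u: True}


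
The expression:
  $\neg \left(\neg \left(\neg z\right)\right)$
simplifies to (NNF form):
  $\neg z$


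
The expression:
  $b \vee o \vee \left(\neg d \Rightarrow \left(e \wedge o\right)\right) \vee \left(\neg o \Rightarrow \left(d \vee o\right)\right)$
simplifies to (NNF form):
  $b \vee d \vee o$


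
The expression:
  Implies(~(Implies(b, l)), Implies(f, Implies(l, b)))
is always true.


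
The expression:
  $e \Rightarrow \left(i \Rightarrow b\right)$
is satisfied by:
  {b: True, e: False, i: False}
  {e: False, i: False, b: False}
  {i: True, b: True, e: False}
  {i: True, e: False, b: False}
  {b: True, e: True, i: False}
  {e: True, b: False, i: False}
  {i: True, e: True, b: True}


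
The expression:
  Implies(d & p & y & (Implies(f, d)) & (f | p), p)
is always true.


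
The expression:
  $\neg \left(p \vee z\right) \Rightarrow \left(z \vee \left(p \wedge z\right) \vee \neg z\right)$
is always true.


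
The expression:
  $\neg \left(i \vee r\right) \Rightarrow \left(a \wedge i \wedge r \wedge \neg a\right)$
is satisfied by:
  {i: True, r: True}
  {i: True, r: False}
  {r: True, i: False}


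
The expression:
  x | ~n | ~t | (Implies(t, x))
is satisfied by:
  {x: True, t: False, n: False}
  {t: False, n: False, x: False}
  {x: True, n: True, t: False}
  {n: True, t: False, x: False}
  {x: True, t: True, n: False}
  {t: True, x: False, n: False}
  {x: True, n: True, t: True}


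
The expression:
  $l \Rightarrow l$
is always true.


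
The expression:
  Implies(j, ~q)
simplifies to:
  ~j | ~q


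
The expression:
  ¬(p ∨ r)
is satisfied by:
  {p: False, r: False}


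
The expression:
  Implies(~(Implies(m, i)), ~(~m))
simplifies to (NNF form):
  True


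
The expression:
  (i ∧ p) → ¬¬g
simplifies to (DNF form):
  g ∨ ¬i ∨ ¬p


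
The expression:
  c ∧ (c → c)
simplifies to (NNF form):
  c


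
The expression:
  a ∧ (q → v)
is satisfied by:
  {a: True, v: True, q: False}
  {a: True, v: False, q: False}
  {a: True, q: True, v: True}


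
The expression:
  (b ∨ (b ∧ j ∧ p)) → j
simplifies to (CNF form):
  j ∨ ¬b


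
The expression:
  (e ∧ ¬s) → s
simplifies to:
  s ∨ ¬e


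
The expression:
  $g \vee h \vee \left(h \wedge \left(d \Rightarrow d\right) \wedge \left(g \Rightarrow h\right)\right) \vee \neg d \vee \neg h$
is always true.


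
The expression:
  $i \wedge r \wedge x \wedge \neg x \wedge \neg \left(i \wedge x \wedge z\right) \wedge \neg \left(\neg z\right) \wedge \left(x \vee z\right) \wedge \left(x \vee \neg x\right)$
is never true.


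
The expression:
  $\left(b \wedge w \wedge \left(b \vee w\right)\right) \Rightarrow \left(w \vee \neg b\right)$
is always true.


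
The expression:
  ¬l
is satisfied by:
  {l: False}


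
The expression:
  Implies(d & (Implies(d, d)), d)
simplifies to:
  True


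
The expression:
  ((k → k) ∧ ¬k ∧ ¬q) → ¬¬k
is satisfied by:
  {k: True, q: True}
  {k: True, q: False}
  {q: True, k: False}


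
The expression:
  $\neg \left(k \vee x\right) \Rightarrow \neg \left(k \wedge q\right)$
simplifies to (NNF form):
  $\text{True}$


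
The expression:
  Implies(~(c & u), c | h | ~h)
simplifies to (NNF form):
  True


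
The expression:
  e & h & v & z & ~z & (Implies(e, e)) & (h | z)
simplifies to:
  False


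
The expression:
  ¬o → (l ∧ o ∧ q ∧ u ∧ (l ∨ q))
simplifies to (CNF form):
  o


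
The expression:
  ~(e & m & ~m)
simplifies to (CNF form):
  True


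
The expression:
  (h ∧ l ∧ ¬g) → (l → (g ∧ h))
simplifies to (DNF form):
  g ∨ ¬h ∨ ¬l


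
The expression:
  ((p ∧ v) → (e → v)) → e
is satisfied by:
  {e: True}


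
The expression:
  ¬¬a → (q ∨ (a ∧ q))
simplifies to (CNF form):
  q ∨ ¬a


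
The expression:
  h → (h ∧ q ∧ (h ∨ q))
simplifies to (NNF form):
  q ∨ ¬h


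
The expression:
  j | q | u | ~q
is always true.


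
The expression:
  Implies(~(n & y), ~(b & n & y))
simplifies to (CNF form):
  True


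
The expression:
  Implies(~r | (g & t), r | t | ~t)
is always true.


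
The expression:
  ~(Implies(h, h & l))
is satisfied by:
  {h: True, l: False}


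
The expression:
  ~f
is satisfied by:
  {f: False}


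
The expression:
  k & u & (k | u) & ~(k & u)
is never true.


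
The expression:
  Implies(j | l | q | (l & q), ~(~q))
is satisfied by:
  {q: True, l: False, j: False}
  {j: True, q: True, l: False}
  {q: True, l: True, j: False}
  {j: True, q: True, l: True}
  {j: False, l: False, q: False}


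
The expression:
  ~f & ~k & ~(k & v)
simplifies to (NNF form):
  ~f & ~k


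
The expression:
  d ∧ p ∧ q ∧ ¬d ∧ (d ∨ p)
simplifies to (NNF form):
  False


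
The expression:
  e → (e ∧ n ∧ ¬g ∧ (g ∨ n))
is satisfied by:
  {n: True, g: False, e: False}
  {g: False, e: False, n: False}
  {n: True, g: True, e: False}
  {g: True, n: False, e: False}
  {e: True, n: True, g: False}


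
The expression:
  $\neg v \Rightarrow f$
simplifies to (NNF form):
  $f \vee v$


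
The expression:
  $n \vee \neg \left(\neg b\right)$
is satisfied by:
  {n: True, b: True}
  {n: True, b: False}
  {b: True, n: False}


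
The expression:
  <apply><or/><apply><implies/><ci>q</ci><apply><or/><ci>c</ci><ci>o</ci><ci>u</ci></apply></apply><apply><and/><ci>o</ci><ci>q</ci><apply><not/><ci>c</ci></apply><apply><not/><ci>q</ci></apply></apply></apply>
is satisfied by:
  {c: True, o: True, u: True, q: False}
  {c: True, o: True, u: False, q: False}
  {c: True, u: True, q: False, o: False}
  {c: True, u: False, q: False, o: False}
  {o: True, u: True, q: False, c: False}
  {o: True, u: False, q: False, c: False}
  {u: True, o: False, q: False, c: False}
  {u: False, o: False, q: False, c: False}
  {c: True, o: True, q: True, u: True}
  {c: True, o: True, q: True, u: False}
  {c: True, q: True, u: True, o: False}
  {c: True, q: True, u: False, o: False}
  {q: True, o: True, u: True, c: False}
  {q: True, o: True, u: False, c: False}
  {q: True, u: True, o: False, c: False}


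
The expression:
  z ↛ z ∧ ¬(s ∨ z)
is never true.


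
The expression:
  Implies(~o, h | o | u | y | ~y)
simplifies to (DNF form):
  True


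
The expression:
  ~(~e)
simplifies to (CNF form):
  e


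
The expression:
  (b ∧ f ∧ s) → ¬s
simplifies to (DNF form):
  ¬b ∨ ¬f ∨ ¬s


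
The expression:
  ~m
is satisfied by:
  {m: False}


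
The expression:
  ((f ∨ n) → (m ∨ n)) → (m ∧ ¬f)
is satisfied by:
  {m: True, n: False, f: False}
  {m: True, n: True, f: False}
  {f: True, n: False, m: False}


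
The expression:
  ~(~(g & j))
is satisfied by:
  {j: True, g: True}


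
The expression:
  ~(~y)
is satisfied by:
  {y: True}


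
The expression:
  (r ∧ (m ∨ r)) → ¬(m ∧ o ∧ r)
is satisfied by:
  {m: False, o: False, r: False}
  {r: True, m: False, o: False}
  {o: True, m: False, r: False}
  {r: True, o: True, m: False}
  {m: True, r: False, o: False}
  {r: True, m: True, o: False}
  {o: True, m: True, r: False}


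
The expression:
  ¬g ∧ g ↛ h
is never true.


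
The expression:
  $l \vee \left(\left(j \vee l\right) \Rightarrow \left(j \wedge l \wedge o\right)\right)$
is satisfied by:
  {l: True, j: False}
  {j: False, l: False}
  {j: True, l: True}


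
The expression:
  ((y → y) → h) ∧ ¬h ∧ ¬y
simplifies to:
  False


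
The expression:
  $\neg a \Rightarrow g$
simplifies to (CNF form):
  $a \vee g$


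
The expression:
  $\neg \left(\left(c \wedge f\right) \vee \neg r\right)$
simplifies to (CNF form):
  $r \wedge \left(\neg c \vee \neg f\right)$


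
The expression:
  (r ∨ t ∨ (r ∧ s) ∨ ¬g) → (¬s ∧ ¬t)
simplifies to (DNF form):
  (¬s ∧ ¬t) ∨ (g ∧ ¬r ∧ ¬t) ∨ (g ∧ ¬s ∧ ¬t) ∨ (¬r ∧ ¬s ∧ ¬t)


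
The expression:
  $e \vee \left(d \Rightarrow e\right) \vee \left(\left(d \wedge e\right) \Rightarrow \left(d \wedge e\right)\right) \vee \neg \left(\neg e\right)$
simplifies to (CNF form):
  $\text{True}$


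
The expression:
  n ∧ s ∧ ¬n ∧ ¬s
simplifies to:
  False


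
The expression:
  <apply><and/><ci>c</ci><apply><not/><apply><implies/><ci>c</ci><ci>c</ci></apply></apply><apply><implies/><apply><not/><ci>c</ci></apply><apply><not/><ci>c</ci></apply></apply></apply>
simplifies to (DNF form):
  <false/>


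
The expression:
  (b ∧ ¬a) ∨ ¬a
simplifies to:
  ¬a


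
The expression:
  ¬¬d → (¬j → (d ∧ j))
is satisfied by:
  {j: True, d: False}
  {d: False, j: False}
  {d: True, j: True}


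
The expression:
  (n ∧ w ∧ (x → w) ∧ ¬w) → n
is always true.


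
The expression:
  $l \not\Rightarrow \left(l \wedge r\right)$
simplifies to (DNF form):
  $l \wedge \neg r$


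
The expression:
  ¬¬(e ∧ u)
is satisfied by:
  {e: True, u: True}


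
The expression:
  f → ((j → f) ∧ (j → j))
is always true.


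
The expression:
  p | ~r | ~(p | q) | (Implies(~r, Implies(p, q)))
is always true.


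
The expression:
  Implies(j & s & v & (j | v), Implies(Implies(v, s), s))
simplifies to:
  True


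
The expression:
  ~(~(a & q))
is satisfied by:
  {a: True, q: True}


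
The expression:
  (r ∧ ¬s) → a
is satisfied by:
  {a: True, s: True, r: False}
  {a: True, s: False, r: False}
  {s: True, a: False, r: False}
  {a: False, s: False, r: False}
  {r: True, a: True, s: True}
  {r: True, a: True, s: False}
  {r: True, s: True, a: False}


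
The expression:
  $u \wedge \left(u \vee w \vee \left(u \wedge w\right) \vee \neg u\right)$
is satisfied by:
  {u: True}


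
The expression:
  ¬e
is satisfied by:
  {e: False}


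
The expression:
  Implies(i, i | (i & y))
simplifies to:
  True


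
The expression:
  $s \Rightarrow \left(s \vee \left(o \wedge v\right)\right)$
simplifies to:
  $\text{True}$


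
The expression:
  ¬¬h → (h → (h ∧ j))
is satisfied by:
  {j: True, h: False}
  {h: False, j: False}
  {h: True, j: True}


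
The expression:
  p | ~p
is always true.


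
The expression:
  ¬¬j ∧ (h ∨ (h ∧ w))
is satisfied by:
  {h: True, j: True}


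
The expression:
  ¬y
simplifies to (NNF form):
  ¬y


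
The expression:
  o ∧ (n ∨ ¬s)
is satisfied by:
  {o: True, n: True, s: False}
  {o: True, s: False, n: False}
  {o: True, n: True, s: True}


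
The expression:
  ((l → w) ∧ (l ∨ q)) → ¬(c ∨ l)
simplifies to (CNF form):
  (l ∨ ¬l) ∧ (¬l ∨ ¬w) ∧ (l ∨ ¬c ∨ ¬l) ∧ (l ∨ ¬c ∨ ¬q) ∧ (l ∨ ¬l ∨ ¬q) ∧ (¬c ∨ ¬l ∨ ¬w) ∧ (¬c ∨ ¬q ∨ ¬w) ∧ (¬l ∨ ¬q ∨ ¬w)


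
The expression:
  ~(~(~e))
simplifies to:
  ~e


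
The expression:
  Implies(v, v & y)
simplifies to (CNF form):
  y | ~v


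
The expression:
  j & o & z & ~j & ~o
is never true.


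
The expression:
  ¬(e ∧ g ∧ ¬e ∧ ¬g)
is always true.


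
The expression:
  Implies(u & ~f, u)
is always true.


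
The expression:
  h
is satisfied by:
  {h: True}


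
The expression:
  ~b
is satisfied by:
  {b: False}


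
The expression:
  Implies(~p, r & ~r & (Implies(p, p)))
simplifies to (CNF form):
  p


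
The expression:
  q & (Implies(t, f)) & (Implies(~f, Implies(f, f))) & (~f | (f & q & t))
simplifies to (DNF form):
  (f & q & t) | (f & q & ~f) | (q & t & ~t) | (q & ~f & ~t)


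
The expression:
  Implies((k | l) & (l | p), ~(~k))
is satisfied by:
  {k: True, l: False}
  {l: False, k: False}
  {l: True, k: True}


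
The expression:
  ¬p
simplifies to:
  ¬p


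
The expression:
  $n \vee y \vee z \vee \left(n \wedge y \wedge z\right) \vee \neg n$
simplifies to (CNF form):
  $\text{True}$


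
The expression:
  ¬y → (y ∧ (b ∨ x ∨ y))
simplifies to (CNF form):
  y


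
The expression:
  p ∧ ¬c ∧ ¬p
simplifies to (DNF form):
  False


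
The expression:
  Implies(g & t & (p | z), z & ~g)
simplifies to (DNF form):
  ~g | ~t | (~p & ~z)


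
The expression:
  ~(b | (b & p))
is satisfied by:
  {b: False}


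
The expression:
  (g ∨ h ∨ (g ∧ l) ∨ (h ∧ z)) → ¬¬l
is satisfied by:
  {l: True, g: False, h: False}
  {l: True, h: True, g: False}
  {l: True, g: True, h: False}
  {l: True, h: True, g: True}
  {h: False, g: False, l: False}


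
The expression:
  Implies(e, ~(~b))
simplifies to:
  b | ~e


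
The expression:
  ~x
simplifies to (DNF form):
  ~x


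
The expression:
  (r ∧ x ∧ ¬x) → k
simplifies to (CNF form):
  True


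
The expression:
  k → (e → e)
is always true.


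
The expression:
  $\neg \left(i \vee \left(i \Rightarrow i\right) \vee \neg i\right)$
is never true.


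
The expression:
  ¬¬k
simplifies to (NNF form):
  k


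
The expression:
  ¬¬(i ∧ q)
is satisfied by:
  {i: True, q: True}


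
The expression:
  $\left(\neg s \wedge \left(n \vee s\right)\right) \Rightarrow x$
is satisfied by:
  {x: True, s: True, n: False}
  {x: True, s: False, n: False}
  {s: True, x: False, n: False}
  {x: False, s: False, n: False}
  {x: True, n: True, s: True}
  {x: True, n: True, s: False}
  {n: True, s: True, x: False}


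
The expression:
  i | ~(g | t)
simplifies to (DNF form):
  i | (~g & ~t)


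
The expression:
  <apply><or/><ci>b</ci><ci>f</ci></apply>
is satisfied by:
  {b: True, f: True}
  {b: True, f: False}
  {f: True, b: False}


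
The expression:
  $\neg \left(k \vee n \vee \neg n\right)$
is never true.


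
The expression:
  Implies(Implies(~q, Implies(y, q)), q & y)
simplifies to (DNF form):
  y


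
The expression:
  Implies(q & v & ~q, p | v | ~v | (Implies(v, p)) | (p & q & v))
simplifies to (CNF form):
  True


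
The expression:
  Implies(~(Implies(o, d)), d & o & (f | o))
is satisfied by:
  {d: True, o: False}
  {o: False, d: False}
  {o: True, d: True}


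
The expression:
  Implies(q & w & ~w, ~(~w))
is always true.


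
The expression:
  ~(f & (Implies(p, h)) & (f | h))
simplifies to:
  ~f | (p & ~h)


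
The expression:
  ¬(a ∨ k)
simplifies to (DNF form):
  ¬a ∧ ¬k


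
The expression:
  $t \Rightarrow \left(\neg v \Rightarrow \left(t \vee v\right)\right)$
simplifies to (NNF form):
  $\text{True}$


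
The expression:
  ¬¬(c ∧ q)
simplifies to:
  c ∧ q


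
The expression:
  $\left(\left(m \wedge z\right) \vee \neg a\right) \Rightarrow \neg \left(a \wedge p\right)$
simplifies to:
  $\neg a \vee \neg m \vee \neg p \vee \neg z$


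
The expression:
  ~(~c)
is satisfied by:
  {c: True}


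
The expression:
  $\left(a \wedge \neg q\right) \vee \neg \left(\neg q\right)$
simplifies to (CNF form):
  $a \vee q$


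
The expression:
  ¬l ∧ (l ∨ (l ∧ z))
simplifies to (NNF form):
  False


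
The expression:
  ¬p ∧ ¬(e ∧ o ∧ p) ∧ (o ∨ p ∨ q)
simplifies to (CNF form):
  ¬p ∧ (o ∨ q)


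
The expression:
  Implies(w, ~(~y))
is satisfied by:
  {y: True, w: False}
  {w: False, y: False}
  {w: True, y: True}


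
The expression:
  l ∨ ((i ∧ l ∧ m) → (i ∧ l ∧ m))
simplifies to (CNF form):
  True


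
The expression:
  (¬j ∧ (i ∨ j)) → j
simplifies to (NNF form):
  j ∨ ¬i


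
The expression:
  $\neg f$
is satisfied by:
  {f: False}


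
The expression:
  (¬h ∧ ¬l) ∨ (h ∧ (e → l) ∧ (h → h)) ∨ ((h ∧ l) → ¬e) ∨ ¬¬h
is always true.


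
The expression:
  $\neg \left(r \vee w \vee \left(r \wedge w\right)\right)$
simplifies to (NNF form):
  $\neg r \wedge \neg w$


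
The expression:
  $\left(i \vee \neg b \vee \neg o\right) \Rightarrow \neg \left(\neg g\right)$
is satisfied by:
  {b: True, g: True, o: True, i: False}
  {b: True, g: True, i: False, o: False}
  {g: True, o: True, i: False, b: False}
  {g: True, i: False, o: False, b: False}
  {g: True, b: True, i: True, o: True}
  {g: True, b: True, i: True, o: False}
  {g: True, i: True, o: True, b: False}
  {g: True, i: True, o: False, b: False}
  {b: True, o: True, i: False, g: False}


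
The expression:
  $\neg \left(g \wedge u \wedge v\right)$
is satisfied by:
  {g: False, v: False, u: False}
  {u: True, g: False, v: False}
  {v: True, g: False, u: False}
  {u: True, v: True, g: False}
  {g: True, u: False, v: False}
  {u: True, g: True, v: False}
  {v: True, g: True, u: False}


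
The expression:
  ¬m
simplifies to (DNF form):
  ¬m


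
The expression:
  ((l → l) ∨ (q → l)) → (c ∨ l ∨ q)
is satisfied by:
  {c: True, q: True, l: True}
  {c: True, q: True, l: False}
  {c: True, l: True, q: False}
  {c: True, l: False, q: False}
  {q: True, l: True, c: False}
  {q: True, l: False, c: False}
  {l: True, q: False, c: False}


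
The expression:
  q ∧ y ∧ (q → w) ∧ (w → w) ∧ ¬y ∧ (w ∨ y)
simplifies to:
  False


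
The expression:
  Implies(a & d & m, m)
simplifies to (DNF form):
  True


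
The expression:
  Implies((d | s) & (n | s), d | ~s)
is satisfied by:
  {d: True, s: False}
  {s: False, d: False}
  {s: True, d: True}


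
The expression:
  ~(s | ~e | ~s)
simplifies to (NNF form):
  False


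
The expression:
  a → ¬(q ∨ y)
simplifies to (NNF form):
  (¬q ∧ ¬y) ∨ ¬a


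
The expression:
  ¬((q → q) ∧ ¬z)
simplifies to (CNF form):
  z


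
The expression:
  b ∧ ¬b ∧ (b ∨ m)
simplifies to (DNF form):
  False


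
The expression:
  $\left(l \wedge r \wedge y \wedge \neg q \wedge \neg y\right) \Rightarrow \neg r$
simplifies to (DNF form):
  $\text{True}$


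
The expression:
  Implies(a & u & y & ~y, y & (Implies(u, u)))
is always true.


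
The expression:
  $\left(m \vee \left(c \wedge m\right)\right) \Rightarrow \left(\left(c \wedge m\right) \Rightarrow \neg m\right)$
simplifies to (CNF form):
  $\neg c \vee \neg m$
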